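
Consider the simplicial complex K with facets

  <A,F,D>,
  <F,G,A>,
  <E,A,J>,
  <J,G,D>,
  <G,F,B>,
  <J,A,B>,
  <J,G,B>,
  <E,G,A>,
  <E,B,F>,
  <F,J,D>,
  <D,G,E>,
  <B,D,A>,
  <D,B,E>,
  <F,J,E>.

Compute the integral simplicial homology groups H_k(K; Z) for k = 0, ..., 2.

H_0 ≅ Z,  H_1 ≅ Z^2,  H_2 ≅ Z.

Take the total order A < B < D < E < F < G < J on the vertex set. Then K (dimension 2) consists of the simplices:

  0-simplices (7): A, B, D, E, F, G, J
  1-simplices (21): AB, AD, AE, AF, AG, AJ, BD, BE, BF, BG, BJ, DE, DF, DG, DJ, EF, EG, EJ, FG, FJ, GJ
  2-simplices (14): ABD, ABJ, ADF, AEG, AEJ, AFG, BDE, BEF, BFG, BGJ, DEG, DFJ, DGJ, EFJ

Hence C_0 ≅ Z^7, C_1 ≅ Z^21, C_2 ≅ Z^14.

∂_1: C_1 → C_0 sends each edge [p,q] (with p < q) to q − p.
The 7×21 boundary matrix has rank 6 and Smith normal form diag(1,1,1,1,1,1).

∂_2: C_2 → C_1 sends each 2-simplex [p,q,r] to [q,r] − [p,r] + [p,q]. For instance
  ∂ABD = BD − AD + AB,
  ∂ADF = DF − AF + AD.
The resulting 21×14 matrix has rank 13, and its Smith normal form has invariant factors (1,1,1,1,1,1,1,1,1,1,1,1,1).

Reading off H_k = ker ∂_k / im ∂_{k+1}:

  H_0: rank C_0 − rank ∂_1 = 7 − 6 = 1, and the invariant factors of ∂_1 are all 1, so H_0 = Z.
  H_1: rank ker ∂_1 − rank ∂_2 = (21 − 6) − 13 = 2, and the invariant factors of ∂_2 are all 1, so H_1 = Z^2.
  H_2: rank ker ∂_2 − rank ∂_3 = (14 − 13) − 0 = 1, and there is no ∂_3, so H_2 = Z.

(K is a triangulation of the torus T^2.)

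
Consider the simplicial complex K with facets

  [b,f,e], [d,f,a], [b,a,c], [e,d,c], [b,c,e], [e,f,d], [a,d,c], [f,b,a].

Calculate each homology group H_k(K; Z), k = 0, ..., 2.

H_0 = Z,  H_1 = 0,  H_2 = Z.

We work with the vertex ordering a < b < c < d < e < f. The simplices of K, each written with vertices in increasing order, are:

  0-simplices (6): a, b, c, d, e, f
  1-simplices (12): ab, ac, ad, af, bc, be, bf, cd, ce, de, df, ef
  2-simplices (8): abc, abf, acd, adf, bce, bef, cde, def

Hence C_0 ≅ Z^6, C_1 ≅ Z^12, C_2 ≅ Z^8.

The boundary map ∂_1: C_1 → C_0 sends each edge [p,q] (with p < q) to q − p. For instance
  ∂cd = d − c.
This gives a 6×12 integer matrix of rank 5; reducing to Smith normal form yields diagonal entries (1,1,1,1,1).

The boundary map ∂_2: C_2 → C_1 sends each 2-simplex [p,q,r] to [q,r] − [p,r] + [p,q]. For instance
  ∂bce = ce − be + bc,
  ∂cde = de − ce + cd.
This gives a 12×8 integer matrix of rank 7; reducing to Smith normal form yields diagonal entries (1,1,1,1,1,1,1).

Reading off H_k = ker ∂_k / im ∂_{k+1}:

  H_0: rank C_0 − rank ∂_1 = 6 − 5 = 1, and the invariant factors of ∂_1 are all 1, so H_0 = Z.
  H_1: rank ker ∂_1 − rank ∂_2 = (12 − 5) − 7 = 0, and the invariant factors of ∂_2 are all 1, so H_1 = 0.
  H_2: rank ker ∂_2 − rank ∂_3 = (8 − 7) − 0 = 1, and there is no ∂_3, so H_2 = Z.

(K is a triangulation of the 2-sphere S^2.)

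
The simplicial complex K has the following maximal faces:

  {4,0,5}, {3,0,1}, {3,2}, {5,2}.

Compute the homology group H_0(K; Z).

Fix the vertex order 0 < 1 < 2 < 3 < 4 < 5 and write every simplex with vertices in increasing order. Then dim K = 2 and the simplices of K are:

  0-simplices (6): [0], [1], [2], [3], [4], [5]
  1-simplices (8): [0,1], [0,3], [0,4], [0,5], [1,3], [2,3], [2,5], [4,5]
  2-simplices (2): [0,1,3], [0,4,5]

giving chain groups C_0 ≅ Z^6, C_1 ≅ Z^8, C_2 ≅ Z^2.

∂_1: C_1 → C_0 is given by ∂[p,q] = [q] − [p].
As a 6×8 matrix over Z this has rank 5, with invariant factors (1,1,1,1,1).

The boundary map ∂_2: C_2 → C_1 maps a triangle to the signed sum of its edges. For instance
  ∂[0,4,5] = [4,5] − [0,5] + [0,4],
  ∂[0,1,3] = [1,3] − [0,3] + [0,1].
The resulting 8×2 matrix has rank 2, and its Smith normal form has invariant factors (1,1).

Now H_k = ker ∂_k / im ∂_{k+1}, so:

  H_0: rank C_0 − rank ∂_1 = 6 − 5 = 1, and the invariant factors of ∂_1 are all 1, so H_0 ≅ Z.

H_0 = Z.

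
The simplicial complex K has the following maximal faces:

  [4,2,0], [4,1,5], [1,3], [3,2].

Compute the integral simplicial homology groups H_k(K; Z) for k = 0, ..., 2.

H_0 ≅ Z,  H_1 ≅ Z,  H_2 = 0.

We work with the vertex ordering 0 < 1 < 2 < 3 < 4 < 5. The simplices of K, each written with vertices in increasing order, are:

  0-simplices (6): [0], [1], [2], [3], [4], [5]
  1-simplices (8): [0,2], [0,4], [1,3], [1,4], [1,5], [2,3], [2,4], [4,5]
  2-simplices (2): [0,2,4], [1,4,5]

giving chain groups C_0 ≅ Z^6, C_1 ≅ Z^8, C_2 ≅ Z^2.

Boundary ∂_1: C_1 → C_0 sends each edge [p,q] (with p < q) to q − p.
The resulting 6×8 matrix has rank 5, and its Smith normal form has invariant factors (1,1,1,1,1).

The boundary map ∂_2: C_2 → C_1 acts by ∂[p,q,r] = [q,r] − [p,r] + [p,q]. For instance
  ∂[0,2,4] = [2,4] − [0,4] + [0,2],
  ∂[1,4,5] = [4,5] − [1,5] + [1,4].
The 8×2 boundary matrix has rank 2 and Smith normal form diag(1,1).

Reading off H_k = ker ∂_k / im ∂_{k+1}:

  H_0: rank C_0 − rank ∂_1 = 6 − 5 = 1, and the invariant factors of ∂_1 are all 1, so H_0 ≅ Z.
  H_1: rank ker ∂_1 − rank ∂_2 = (8 − 5) − 2 = 1, and the invariant factors of ∂_2 are all 1, so H_1 ≅ Z.
  H_2: rank ker ∂_2 − rank ∂_3 = (2 − 2) − 0 = 0, and there is no ∂_3, so H_2 ≅ 0.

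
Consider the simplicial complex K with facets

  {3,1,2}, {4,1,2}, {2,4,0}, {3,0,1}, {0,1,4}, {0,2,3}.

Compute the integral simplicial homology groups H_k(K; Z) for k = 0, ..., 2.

H_0 ≅ Z,  H_1 = 0,  H_2 ≅ Z.

We work with the vertex ordering 0 < 1 < 2 < 3 < 4. The simplices of K, each written with vertices in increasing order, are:

  0-simplices (5): [0], [1], [2], [3], [4]
  1-simplices (9): [0,1], [0,2], [0,3], [0,4], [1,2], [1,3], [1,4], [2,3], [2,4]
  2-simplices (6): [0,1,3], [0,1,4], [0,2,3], [0,2,4], [1,2,3], [1,2,4]

so the chain groups are C_0 ≅ Z^5, C_1 ≅ Z^9, C_2 ≅ Z^6.

The boundary map ∂_1: C_1 → C_0 is given by ∂[p,q] = [q] − [p].
This gives a 5×9 integer matrix of rank 4; reducing to Smith normal form yields diagonal entries (1,1,1,1).

∂_2: C_2 → C_1 maps a triangle to the signed sum of its edges. For instance
  ∂[0,2,4] = [2,4] − [0,4] + [0,2],
  ∂[1,2,4] = [2,4] − [1,4] + [1,2].
The resulting 9×6 matrix has rank 5, and its Smith normal form has invariant factors (1,1,1,1,1).

From H_k ≅ ker(∂_k) / im(∂_{k+1}) we obtain:

  H_0: rank C_0 − rank ∂_1 = 5 − 4 = 1, and the invariant factors of ∂_1 are all 1, so H_0 = Z.
  H_1: rank ker ∂_1 − rank ∂_2 = (9 − 4) − 5 = 0, and the invariant factors of ∂_2 are all 1, so H_1 = 0.
  H_2: rank ker ∂_2 − rank ∂_3 = (6 − 5) − 0 = 1, and there is no ∂_3, so H_2 = Z.

As a check, the Euler characteristic is 5 − 9 + 6 = 2, which agrees with 1 − 0 + 1 = 2.
(K is a triangulation of the 2-sphere S^2.)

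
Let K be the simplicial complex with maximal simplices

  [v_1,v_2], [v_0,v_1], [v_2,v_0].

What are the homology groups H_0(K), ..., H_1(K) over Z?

H_0 = Z,  H_1 = Z.

Order the vertices as v_0 < v_1 < v_2. Listing each simplex with vertices in this order, K has dimension 1 with simplices:

  0-simplices (3): [v_0], [v_1], [v_2]
  1-simplices (3): [v_0,v_1], [v_0,v_2], [v_1,v_2]

giving chain groups C_0 ≅ Z^3, C_1 ≅ Z^3.

The boundary map ∂_1: C_1 → C_0 sends each edge [p,q] (with p < q) to q − p.
This gives a 3×3 integer matrix of rank 2; reducing to Smith normal form yields diagonal entries (1,1).

Now H_k = ker ∂_k / im ∂_{k+1}, so:

  H_0: rank C_0 − rank ∂_1 = 3 − 2 = 1, and the invariant factors of ∂_1 are all 1, so H_0 = Z.
  H_1: rank ker ∂_1 − rank ∂_2 = (3 − 2) − 0 = 1, and there is no ∂_2, so H_1 = Z.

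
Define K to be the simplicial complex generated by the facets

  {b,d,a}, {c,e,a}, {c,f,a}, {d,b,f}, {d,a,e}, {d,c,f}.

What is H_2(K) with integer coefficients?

H_2 ≅ 0.

Fix the vertex order a < b < c < d < e < f and write every simplex with vertices in increasing order. Then dim K = 2 and the simplices of K are:

  0-simplices (6): a, b, c, d, e, f
  1-simplices (12): ab, ac, ad, ae, af, bd, bf, cd, ce, cf, de, df
  2-simplices (6): abd, ace, acf, ade, bdf, cdf

Hence C_0 ≅ Z^6, C_1 ≅ Z^12, C_2 ≅ Z^6.

Boundary ∂_1: C_1 → C_0 is given by ∂[p,q] = [q] − [p]. For instance
  ∂ac = c − a.
As a 6×12 matrix over Z this has rank 5, with invariant factors (1,1,1,1,1).

The boundary map ∂_2: C_2 → C_1 acts by ∂[p,q,r] = [q,r] − [p,r] + [p,q]. For instance
  ∂ade = de − ae + ad,
  ∂bdf = df − bf + bd.
The 12×6 boundary matrix has rank 6 and Smith normal form diag(1,1,1,1,1,1).

Now H_k = ker ∂_k / im ∂_{k+1}, so:

  H_2: rank ker ∂_2 − rank ∂_3 = (6 − 6) − 0 = 0, and there is no ∂_3, so H_2 ≅ 0.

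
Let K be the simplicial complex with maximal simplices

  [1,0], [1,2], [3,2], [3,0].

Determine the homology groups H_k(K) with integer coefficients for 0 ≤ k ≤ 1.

Fix the vertex order 0 < 1 < 2 < 3 and write every simplex with vertices in increasing order. Then dim K = 1 and the simplices of K are:

  0-simplices (4): [0], [1], [2], [3]
  1-simplices (4): [0,1], [0,3], [1,2], [2,3]

so the chain groups are C_0 ≅ Z^4, C_1 ≅ Z^4.

The boundary map ∂_1: C_1 → C_0 sends each edge [p,q] (with p < q) to q − p. For instance
  ∂[0,1] = [1] − [0].
The resulting 4×4 matrix has rank 3, and its Smith normal form has invariant factors (1,1,1).

Now H_k = ker ∂_k / im ∂_{k+1}, so:

  H_0: rank C_0 − rank ∂_1 = 4 − 3 = 1, and the invariant factors of ∂_1 are all 1, so H_0 ≅ Z.
  H_1: rank ker ∂_1 − rank ∂_2 = (4 − 3) − 0 = 1, and there is no ∂_2, so H_1 ≅ Z.

(K is a triangulation of the circle S^1.)

H_0 ≅ Z,  H_1 ≅ Z.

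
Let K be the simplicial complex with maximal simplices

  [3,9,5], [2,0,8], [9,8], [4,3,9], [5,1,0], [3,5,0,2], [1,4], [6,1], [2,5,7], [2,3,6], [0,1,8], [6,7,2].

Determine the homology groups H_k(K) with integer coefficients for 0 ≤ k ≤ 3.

H_0 ≅ Z,  H_1 ≅ Z^3,  H_2 = 0,  H_3 = 0.

Take the total order 0 < 1 < 2 < 3 < 4 < 5 < 6 < 7 < 8 < 9 on the vertex set. Then K (dimension 3) consists of the simplices:

  0-simplices (10): [0], [1], [2], [3], [4], [5], [6], [7], [8], [9]
  1-simplices (23): [0,1], [0,2], [0,3], [0,5], [0,8], [1,4], [1,5], [1,6], [1,8], [2,3], [2,5], [2,6], [2,7], [2,8], [3,4], [3,5], [3,6], [3,9], [4,9], [5,7], [5,9], [6,7], [8,9]
  2-simplices (12): [0,1,5], [0,1,8], [0,2,3], [0,2,5], [0,2,8], [0,3,5], [2,3,5], [2,3,6], [2,5,7], [2,6,7], [3,4,9], [3,5,9]
  3-simplices (1): [0,2,3,5]

giving chain groups C_0 ≅ Z^10, C_1 ≅ Z^23, C_2 ≅ Z^12, C_3 ≅ Z^1.

∂_1: C_1 → C_0 sends each edge [p,q] (with p < q) to q − p. For instance
  ∂[0,2] = [2] − [0].
The resulting 10×23 matrix has rank 9, and its Smith normal form has invariant factors (1,1,1,1,1,1,1,1,1).

The boundary map ∂_2: C_2 → C_1 acts by ∂[p,q,r] = [q,r] − [p,r] + [p,q]. For instance
  ∂[0,2,5] = [2,5] − [0,5] + [0,2],
  ∂[0,2,8] = [2,8] − [0,8] + [0,2].
As a 23×12 matrix over Z this has rank 11, with invariant factors (1,1,1,1,1,1,1,1,1,1,1).

∂_3: C_3 → C_2 sends each 3-simplex σ to the alternating sum Σ_i (−1)^i (σ with its i-th vertex removed). For instance
  ∂[0,2,3,5] = [2,3,5] − [0,3,5] + [0,2,5] − [0,2,3].
As a 12×1 matrix over Z this has rank 1, with invariant factors (1).

From H_k ≅ ker(∂_k) / im(∂_{k+1}) we obtain:

  H_0: rank C_0 − rank ∂_1 = 10 − 9 = 1, and the invariant factors of ∂_1 are all 1, so H_0 ≅ Z.
  H_1: rank ker ∂_1 − rank ∂_2 = (23 − 9) − 11 = 3, and the invariant factors of ∂_2 are all 1, so H_1 ≅ Z^3.
  H_2: rank ker ∂_2 − rank ∂_3 = (12 − 11) − 1 = 0, and the invariant factors of ∂_3 are all 1, so H_2 ≅ 0.
  H_3: rank ker ∂_3 − rank ∂_4 = (1 − 1) − 0 = 0, and there is no ∂_4, so H_3 ≅ 0.

As a check, the Euler characteristic is 10 − 23 + 12 − 1 = -2, which agrees with 1 − 3 + 0 − 0 = -2.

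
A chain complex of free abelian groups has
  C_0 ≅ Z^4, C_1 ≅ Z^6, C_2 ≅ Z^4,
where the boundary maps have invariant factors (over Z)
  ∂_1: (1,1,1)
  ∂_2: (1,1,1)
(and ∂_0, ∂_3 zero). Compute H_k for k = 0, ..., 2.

H_0: b_0 = 4 − 0 − 3 = 1; torsion from ∂_1 factors > 1: none. So H_0 = Z.
H_1: b_1 = 6 − 3 − 3 = 0; torsion from ∂_2 factors > 1: none. So H_1 = 0.
H_2: b_2 = 4 − 3 − 0 = 1; torsion from ∂_3 factors > 1: none. So H_2 = Z.

H_0 = Z,  H_1 = 0,  H_2 = Z.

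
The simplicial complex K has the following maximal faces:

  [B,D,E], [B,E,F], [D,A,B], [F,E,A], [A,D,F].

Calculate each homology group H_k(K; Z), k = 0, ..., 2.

Take the total order A < B < D < E < F on the vertex set. Then K (dimension 2) consists of the simplices:

  0-simplices (5): A, B, D, E, F
  1-simplices (10): AB, AD, AE, AF, BD, BE, BF, DE, DF, EF
  2-simplices (5): ABD, ADF, AEF, BDE, BEF

giving chain groups C_0 ≅ Z^5, C_1 ≅ Z^10, C_2 ≅ Z^5.

The boundary map ∂_1: C_1 → C_0 is given by ∂[p,q] = [q] − [p].
This gives a 5×10 integer matrix of rank 4; reducing to Smith normal form yields diagonal entries (1,1,1,1).

∂_2: C_2 → C_1 maps a triangle to the signed sum of its edges. For instance
  ∂BDE = DE − BE + BD,
  ∂AEF = EF − AF + AE.
As a 10×5 matrix over Z this has rank 5, with invariant factors (1,1,1,1,1).

Computing H_k = (kernel of ∂_k) / (image of ∂_{k+1}):

  H_0: rank C_0 − rank ∂_1 = 5 − 4 = 1, and the invariant factors of ∂_1 are all 1, so H_0 = Z.
  H_1: rank ker ∂_1 − rank ∂_2 = (10 − 4) − 5 = 1, and the invariant factors of ∂_2 are all 1, so H_1 = Z.
  H_2: rank ker ∂_2 − rank ∂_3 = (5 − 5) − 0 = 0, and there is no ∂_3, so H_2 = 0.

(K is a triangulation of the Möbius band.)

H_0 ≅ Z,  H_1 ≅ Z,  H_2 = 0.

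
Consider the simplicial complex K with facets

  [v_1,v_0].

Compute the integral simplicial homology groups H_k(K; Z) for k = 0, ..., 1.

H_0 = Z,  H_1 = 0.

Order the vertices as v_0 < v_1. Listing each simplex with vertices in this order, K has dimension 1 with simplices:

  0-simplices (2): [v_0], [v_1]
  1-simplices (1): [v_0,v_1]

so the chain groups are C_0 ≅ Z^2, C_1 ≅ Z^1.

The boundary map ∂_1: C_1 → C_0 maps an edge to its endpoints' difference, ∂[p,q] = q − p. For instance
  ∂[v_0,v_1] = [v_1] − [v_0].
This gives a 2×1 integer matrix of rank 1; reducing to Smith normal form yields diagonal entries (1).

Now H_k = ker ∂_k / im ∂_{k+1}, so:

  H_0: rank C_0 − rank ∂_1 = 2 − 1 = 1, and the invariant factors of ∂_1 are all 1, so H_0 ≅ Z.
  H_1: rank ker ∂_1 − rank ∂_2 = (1 − 1) − 0 = 0, and there is no ∂_2, so H_1 ≅ 0.

As a check, the Euler characteristic is 2 − 1 = 1, which agrees with 1 − 0 = 1.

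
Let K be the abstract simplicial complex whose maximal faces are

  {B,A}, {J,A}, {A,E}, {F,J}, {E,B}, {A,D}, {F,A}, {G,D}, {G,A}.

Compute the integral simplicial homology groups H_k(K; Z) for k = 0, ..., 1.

H_0 = Z,  H_1 = Z^3.

We work with the vertex ordering A < B < D < E < F < G < J. The simplices of K, each written with vertices in increasing order, are:

  0-simplices (7): A, B, D, E, F, G, J
  1-simplices (9): AB, AD, AE, AF, AG, AJ, BE, DG, FJ

giving chain groups C_0 ≅ Z^7, C_1 ≅ Z^9.

Boundary ∂_1: C_1 → C_0 sends each edge [p,q] (with p < q) to q − p. For instance
  ∂AG = G − A.
The 7×9 boundary matrix has rank 6 and Smith normal form diag(1,1,1,1,1,1).

Now H_k = ker ∂_k / im ∂_{k+1}, so:

  H_0: rank C_0 − rank ∂_1 = 7 − 6 = 1, and the invariant factors of ∂_1 are all 1, so H_0 = Z.
  H_1: rank ker ∂_1 − rank ∂_2 = (9 − 6) − 0 = 3, and there is no ∂_2, so H_1 = Z^3.

As a check, the Euler characteristic is 7 − 9 = -2, which agrees with 1 − 3 = -2.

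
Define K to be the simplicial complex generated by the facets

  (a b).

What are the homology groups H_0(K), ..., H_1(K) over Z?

Order the vertices as a < b. Listing each simplex with vertices in this order, K has dimension 1 with simplices:

  0-simplices (2): a, b
  1-simplices (1): ab

so the chain groups are C_0 ≅ Z^2, C_1 ≅ Z^1.

Boundary ∂_1: C_1 → C_0 is given by ∂[p,q] = [q] − [p].
The resulting 2×1 matrix has rank 1, and its Smith normal form has invariant factors (1).

Now H_k = ker ∂_k / im ∂_{k+1}, so:

  H_0: rank C_0 − rank ∂_1 = 2 − 1 = 1, and the invariant factors of ∂_1 are all 1, so H_0 = Z.
  H_1: rank ker ∂_1 − rank ∂_2 = (1 − 1) − 0 = 0, and there is no ∂_2, so H_1 = 0.

As a check, the Euler characteristic is 2 − 1 = 1, which agrees with 1 − 0 = 1.

H_0 = Z,  H_1 = 0.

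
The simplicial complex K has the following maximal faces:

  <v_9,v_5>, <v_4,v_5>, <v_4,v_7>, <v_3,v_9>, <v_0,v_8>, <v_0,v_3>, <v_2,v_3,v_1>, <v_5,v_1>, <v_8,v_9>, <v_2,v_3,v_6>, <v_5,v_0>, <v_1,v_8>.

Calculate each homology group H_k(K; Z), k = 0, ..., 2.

H_0 ≅ Z,  H_1 ≅ Z^4,  H_2 = 0.

Fix the vertex order v_0 < v_1 < v_2 < v_3 < v_4 < v_5 < v_6 < v_7 < v_8 < v_9 and write every simplex with vertices in increasing order. Then dim K = 2 and the simplices of K are:

  0-simplices (10): [v_0], [v_1], [v_2], [v_3], [v_4], [v_5], [v_6], [v_7], [v_8], [v_9]
  1-simplices (15): (15 of them)
  2-simplices (2): [v_1,v_2,v_3], [v_2,v_3,v_6]

giving chain groups C_0 ≅ Z^10, C_1 ≅ Z^15, C_2 ≅ Z^2.

The boundary map ∂_1: C_1 → C_0 sends each edge [p,q] (with p < q) to q − p. For instance
  ∂[v_5,v_9] = [v_9] − [v_5].
The 10×15 boundary matrix has rank 9 and Smith normal form diag(1,1,1,1,1,1,1,1,1).

Boundary ∂_2: C_2 → C_1 acts by ∂[p,q,r] = [q,r] − [p,r] + [p,q]. For instance
  ∂[v_1,v_2,v_3] = [v_2,v_3] − [v_1,v_3] + [v_1,v_2],
  ∂[v_2,v_3,v_6] = [v_3,v_6] − [v_2,v_6] + [v_2,v_3].
As a 15×2 matrix over Z this has rank 2, with invariant factors (1,1).

Reading off H_k = ker ∂_k / im ∂_{k+1}:

  H_0: rank C_0 − rank ∂_1 = 10 − 9 = 1, and the invariant factors of ∂_1 are all 1, so H_0 ≅ Z.
  H_1: rank ker ∂_1 − rank ∂_2 = (15 − 9) − 2 = 4, and the invariant factors of ∂_2 are all 1, so H_1 ≅ Z^4.
  H_2: rank ker ∂_2 − rank ∂_3 = (2 − 2) − 0 = 0, and there is no ∂_3, so H_2 ≅ 0.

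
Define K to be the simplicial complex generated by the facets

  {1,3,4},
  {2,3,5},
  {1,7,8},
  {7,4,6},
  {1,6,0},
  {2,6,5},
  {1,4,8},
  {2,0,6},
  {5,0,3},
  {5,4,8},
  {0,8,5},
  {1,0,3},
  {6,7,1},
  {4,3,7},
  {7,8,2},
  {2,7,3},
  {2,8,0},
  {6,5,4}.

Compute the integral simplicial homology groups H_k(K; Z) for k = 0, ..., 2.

H_0 = Z,  H_1 = Z × Z/2,  H_2 = 0.

K has 9 vertices, 27 edges, 18 triangles.
rank ∂_0 = 0, rank ∂_1 = 8 ⇒ b_0 = 9 − 0 − 8 = 1; all invariant factors of ∂_1 are 1 so no torsion. So H_0 = Z.
rank ∂_1 = 8, rank ∂_2 = 18 ⇒ b_1 = 27 − 8 − 18 = 1; ∂_2 has invariant factor(s) [2] giving torsion. So H_1 = Z × Z/2.
rank ∂_2 = 18, rank ∂_3 = 0 ⇒ b_2 = 18 − 18 − 0 = 0. So H_2 = 0.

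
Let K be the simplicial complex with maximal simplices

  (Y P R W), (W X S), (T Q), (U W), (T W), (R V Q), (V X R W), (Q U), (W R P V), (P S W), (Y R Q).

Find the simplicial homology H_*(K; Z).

Order the vertices as P < Q < R < S < T < U < V < W < X < Y. Listing each simplex with vertices in this order, K has dimension 3 with simplices:

  0-simplices (10): P, Q, R, S, T, U, V, W, X, Y
  1-simplices (22): PR, PS, PV, PW, PY, QR, QT, QU, QV, QY, RV, RW, RX, RY, SW, SX, TW, UW, VW, VX, WX, WY
  2-simplices (14): PRV, PRW, PRY, PSW, PVW, PWY, QRV, QRY, RVW, RVX, RWX, RWY, SWX, VWX
  3-simplices (3): PRVW, PRWY, RVWX

so the chain groups are C_0 ≅ Z^10, C_1 ≅ Z^22, C_2 ≅ Z^14, C_3 ≅ Z^3.

The boundary map ∂_1: C_1 → C_0 sends each edge [p,q] (with p < q) to q − p.
This gives a 10×22 integer matrix of rank 9; reducing to Smith normal form yields diagonal entries (1,1,1,1,1,1,1,1,1).

The boundary map ∂_2: C_2 → C_1 sends each 2-simplex [p,q,r] to [q,r] − [p,r] + [p,q]. For instance
  ∂PVW = VW − PW + PV,
  ∂PRV = RV − PV + PR.
This gives a 22×14 integer matrix of rank 11; reducing to Smith normal form yields diagonal entries (1,1,1,1,1,1,1,1,1,1,1).

∂_3: C_3 → C_2 sends each 3-simplex σ to the alternating sum Σ_i (−1)^i (σ with its i-th vertex removed). For instance
  ∂RVWX = VWX − RWX + RVX − RVW,
  ∂PRVW = RVW − PVW + PRW − PRV.
The resulting 14×3 matrix has rank 3, and its Smith normal form has invariant factors (1,1,1).

Reading off H_k = ker ∂_k / im ∂_{k+1}:

  H_0: rank C_0 − rank ∂_1 = 10 − 9 = 1, and the invariant factors of ∂_1 are all 1, so H_0 ≅ Z.
  H_1: rank ker ∂_1 − rank ∂_2 = (22 − 9) − 11 = 2, and the invariant factors of ∂_2 are all 1, so H_1 ≅ Z^2.
  H_2: rank ker ∂_2 − rank ∂_3 = (14 − 11) − 3 = 0, and the invariant factors of ∂_3 are all 1, so H_2 ≅ 0.
  H_3: rank ker ∂_3 − rank ∂_4 = (3 − 3) − 0 = 0, and there is no ∂_4, so H_3 ≅ 0.

H_0 ≅ Z,  H_1 ≅ Z^2,  H_2 = 0,  H_3 = 0.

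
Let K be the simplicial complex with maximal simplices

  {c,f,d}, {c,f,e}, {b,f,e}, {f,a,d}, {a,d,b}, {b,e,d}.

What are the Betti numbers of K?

b_0 = 1, b_1 = 1, b_2 = 0.

Order the vertices as a < b < c < d < e < f. Listing each simplex with vertices in this order, K has dimension 2 with simplices:

  0-simplices (6): a, b, c, d, e, f
  1-simplices (12): ab, ad, af, bd, be, bf, cd, ce, cf, de, df, ef
  2-simplices (6): abd, adf, bde, bef, cdf, cef

Hence C_0 ≅ Z^6, C_1 ≅ Z^12, C_2 ≅ Z^6.

Boundary ∂_1: C_1 → C_0 sends each edge [p,q] (with p < q) to q − p.
The resulting 6×12 matrix has rank 5, and its Smith normal form has invariant factors (1,1,1,1,1).

∂_2: C_2 → C_1 maps a triangle to the signed sum of its edges. For instance
  ∂abd = bd − ad + ab,
  ∂adf = df − af + ad.
As a 12×6 matrix over Z this has rank 6, with invariant factors (1,1,1,1,1,1).

Computing H_k = (kernel of ∂_k) / (image of ∂_{k+1}):

  H_0: rank C_0 − rank ∂_1 = 6 − 5 = 1, and the invariant factors of ∂_1 are all 1, so H_0 ≅ Z.
  H_1: rank ker ∂_1 − rank ∂_2 = (12 − 5) − 6 = 1, and the invariant factors of ∂_2 are all 1, so H_1 ≅ Z.
  H_2: rank ker ∂_2 − rank ∂_3 = (6 − 6) − 0 = 0, and there is no ∂_3, so H_2 ≅ 0.

Hence the Betti numbers are b_0 = 1, b_1 = 1, b_2 = 0.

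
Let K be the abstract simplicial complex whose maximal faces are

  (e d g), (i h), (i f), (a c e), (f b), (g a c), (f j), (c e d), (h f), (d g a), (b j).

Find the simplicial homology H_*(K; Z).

Order the vertices as a < b < c < d < e < f < g < h < i < j. Listing each simplex with vertices in this order, K has dimension 2 with simplices:

  0-simplices (10): a, b, c, d, e, f, g, h, i, j
  1-simplices (16): ac, ad, ae, ag, bf, bj, cd, ce, cg, de, dg, eg, fh, fi, fj, hi
  2-simplices (5): ace, acg, adg, cde, deg

so the chain groups are C_0 ≅ Z^10, C_1 ≅ Z^16, C_2 ≅ Z^5.

∂_1: C_1 → C_0 sends each edge [p,q] (with p < q) to q − p. For instance
  ∂fj = j − f.
As a 10×16 matrix over Z this has rank 8, with invariant factors (1,1,1,1,1,1,1,1).

The boundary map ∂_2: C_2 → C_1 maps a triangle to the signed sum of its edges. For instance
  ∂ace = ce − ae + ac,
  ∂deg = eg − dg + de.
As a 16×5 matrix over Z this has rank 5, with invariant factors (1,1,1,1,1).

Now H_k = ker ∂_k / im ∂_{k+1}, so:

  H_0: rank C_0 − rank ∂_1 = 10 − 8 = 2, and the invariant factors of ∂_1 are all 1, so H_0 ≅ Z^2.
  H_1: rank ker ∂_1 − rank ∂_2 = (16 − 8) − 5 = 3, and the invariant factors of ∂_2 are all 1, so H_1 ≅ Z^3.
  H_2: rank ker ∂_2 − rank ∂_3 = (5 − 5) − 0 = 0, and there is no ∂_3, so H_2 ≅ 0.

H_0 ≅ Z^2,  H_1 ≅ Z^3,  H_2 = 0.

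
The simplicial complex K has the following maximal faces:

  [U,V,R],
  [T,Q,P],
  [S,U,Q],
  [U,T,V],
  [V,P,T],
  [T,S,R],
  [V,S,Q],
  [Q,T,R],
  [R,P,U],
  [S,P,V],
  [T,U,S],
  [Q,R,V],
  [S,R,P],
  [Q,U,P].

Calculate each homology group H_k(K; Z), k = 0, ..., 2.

Fix the vertex order P < Q < R < S < T < U < V and write every simplex with vertices in increasing order. Then dim K = 2 and the simplices of K are:

  0-simplices (7): P, Q, R, S, T, U, V
  1-simplices (21): PQ, PR, PS, PT, PU, PV, QR, QS, QT, QU, QV, RS, RT, RU, RV, ST, SU, SV, TU, TV, UV
  2-simplices (14): PQT, PQU, PRS, PRU, PSV, PTV, QRT, QRV, QSU, QSV, RST, RUV, STU, TUV

giving chain groups C_0 ≅ Z^7, C_1 ≅ Z^21, C_2 ≅ Z^14.

∂_1: C_1 → C_0 is given by ∂[p,q] = [q] − [p].
The resulting 7×21 matrix has rank 6, and its Smith normal form has invariant factors (1,1,1,1,1,1).

Boundary ∂_2: C_2 → C_1 acts by ∂[p,q,r] = [q,r] − [p,r] + [p,q]. For instance
  ∂PQU = QU − PU + PQ,
  ∂PRS = RS − PS + PR.
The resulting 21×14 matrix has rank 13, and its Smith normal form has invariant factors (1,1,1,1,1,1,1,1,1,1,1,1,1).

Computing H_k = (kernel of ∂_k) / (image of ∂_{k+1}):

  H_0: rank C_0 − rank ∂_1 = 7 − 6 = 1, and the invariant factors of ∂_1 are all 1, so H_0 ≅ Z.
  H_1: rank ker ∂_1 − rank ∂_2 = (21 − 6) − 13 = 2, and the invariant factors of ∂_2 are all 1, so H_1 ≅ Z^2.
  H_2: rank ker ∂_2 − rank ∂_3 = (14 − 13) − 0 = 1, and there is no ∂_3, so H_2 ≅ Z.

(K is a triangulation of the torus T^2.)

H_0 = Z,  H_1 = Z^2,  H_2 = Z.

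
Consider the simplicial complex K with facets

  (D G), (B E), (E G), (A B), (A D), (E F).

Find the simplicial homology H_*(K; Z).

We work with the vertex ordering A < B < D < E < F < G. The simplices of K, each written with vertices in increasing order, are:

  0-simplices (6): A, B, D, E, F, G
  1-simplices (6): AB, AD, BE, DG, EF, EG

so the chain groups are C_0 ≅ Z^6, C_1 ≅ Z^6.

The boundary map ∂_1: C_1 → C_0 sends each edge [p,q] (with p < q) to q − p. For instance
  ∂AD = D − A.
The resulting 6×6 matrix has rank 5, and its Smith normal form has invariant factors (1,1,1,1,1).

Now H_k = ker ∂_k / im ∂_{k+1}, so:

  H_0: rank C_0 − rank ∂_1 = 6 − 5 = 1, and the invariant factors of ∂_1 are all 1, so H_0 = Z.
  H_1: rank ker ∂_1 − rank ∂_2 = (6 − 5) − 0 = 1, and there is no ∂_2, so H_1 = Z.

H_0 = Z,  H_1 = Z.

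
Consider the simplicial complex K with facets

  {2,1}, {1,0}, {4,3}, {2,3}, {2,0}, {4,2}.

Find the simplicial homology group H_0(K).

Order the vertices as 0 < 1 < 2 < 3 < 4. Listing each simplex with vertices in this order, K has dimension 1 with simplices:

  0-simplices (5): [0], [1], [2], [3], [4]
  1-simplices (6): [0,1], [0,2], [1,2], [2,3], [2,4], [3,4]

Hence C_0 ≅ Z^5, C_1 ≅ Z^6.

∂_1: C_1 → C_0 is given by ∂[p,q] = [q] − [p].
The resulting 5×6 matrix has rank 4, and its Smith normal form has invariant factors (1,1,1,1).

Computing H_k = (kernel of ∂_k) / (image of ∂_{k+1}):

  H_0: rank C_0 − rank ∂_1 = 5 − 4 = 1, and the invariant factors of ∂_1 are all 1, so H_0 = Z.

(K is a triangulation of a wedge of 2 circles.)

H_0 = Z.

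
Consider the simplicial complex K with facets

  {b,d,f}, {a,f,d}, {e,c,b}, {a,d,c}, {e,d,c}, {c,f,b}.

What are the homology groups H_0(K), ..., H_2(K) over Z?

Fix the vertex order a < b < c < d < e < f and write every simplex with vertices in increasing order. Then dim K = 2 and the simplices of K are:

  0-simplices (6): a, b, c, d, e, f
  1-simplices (12): ac, ad, af, bc, bd, be, bf, cd, ce, cf, de, df
  2-simplices (6): acd, adf, bce, bcf, bdf, cde

so the chain groups are C_0 ≅ Z^6, C_1 ≅ Z^12, C_2 ≅ Z^6.

The boundary map ∂_1: C_1 → C_0 is given by ∂[p,q] = [q] − [p].
The 6×12 boundary matrix has rank 5 and Smith normal form diag(1,1,1,1,1).

The boundary map ∂_2: C_2 → C_1 sends each 2-simplex [p,q,r] to [q,r] − [p,r] + [p,q]. For instance
  ∂bce = ce − be + bc,
  ∂bdf = df − bf + bd.
The resulting 12×6 matrix has rank 6, and its Smith normal form has invariant factors (1,1,1,1,1,1).

From H_k ≅ ker(∂_k) / im(∂_{k+1}) we obtain:

  H_0: rank C_0 − rank ∂_1 = 6 − 5 = 1, and the invariant factors of ∂_1 are all 1, so H_0 = Z.
  H_1: rank ker ∂_1 − rank ∂_2 = (12 − 5) − 6 = 1, and the invariant factors of ∂_2 are all 1, so H_1 = Z.
  H_2: rank ker ∂_2 − rank ∂_3 = (6 − 6) − 0 = 0, and there is no ∂_3, so H_2 = 0.

H_0 ≅ Z,  H_1 ≅ Z,  H_2 = 0.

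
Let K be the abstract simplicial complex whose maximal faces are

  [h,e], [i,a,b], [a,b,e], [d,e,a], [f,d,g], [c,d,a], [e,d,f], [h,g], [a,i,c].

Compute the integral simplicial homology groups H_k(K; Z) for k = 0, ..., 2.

H_0 ≅ Z,  H_1 ≅ Z,  H_2 = 0.

K has 9 vertices, 16 edges, 7 triangles.
rank ∂_0 = 0, rank ∂_1 = 8 ⇒ b_0 = 9 − 0 − 8 = 1; all invariant factors of ∂_1 are 1 so no torsion. So H_0 ≅ Z.
rank ∂_1 = 8, rank ∂_2 = 7 ⇒ b_1 = 16 − 8 − 7 = 1; all invariant factors of ∂_2 are 1 so no torsion. So H_1 ≅ Z.
rank ∂_2 = 7, rank ∂_3 = 0 ⇒ b_2 = 7 − 7 − 0 = 0. So H_2 ≅ 0.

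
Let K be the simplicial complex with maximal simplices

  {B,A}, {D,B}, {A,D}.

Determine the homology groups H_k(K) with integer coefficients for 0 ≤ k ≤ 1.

H_0 ≅ Z,  H_1 ≅ Z.

Fix the vertex order A < B < D and write every simplex with vertices in increasing order. Then dim K = 1 and the simplices of K are:

  0-simplices (3): A, B, D
  1-simplices (3): AB, AD, BD

so the chain groups are C_0 ≅ Z^3, C_1 ≅ Z^3.

∂_1: C_1 → C_0 maps an edge to its endpoints' difference, ∂[p,q] = q − p.
The 3×3 boundary matrix has rank 2 and Smith normal form diag(1,1).

Now H_k = ker ∂_k / im ∂_{k+1}, so:

  H_0: rank C_0 − rank ∂_1 = 3 − 2 = 1, and the invariant factors of ∂_1 are all 1, so H_0 ≅ Z.
  H_1: rank ker ∂_1 − rank ∂_2 = (3 − 2) − 0 = 1, and there is no ∂_2, so H_1 ≅ Z.

As a check, the Euler characteristic is 3 − 3 = 0, which agrees with 1 − 1 = 0.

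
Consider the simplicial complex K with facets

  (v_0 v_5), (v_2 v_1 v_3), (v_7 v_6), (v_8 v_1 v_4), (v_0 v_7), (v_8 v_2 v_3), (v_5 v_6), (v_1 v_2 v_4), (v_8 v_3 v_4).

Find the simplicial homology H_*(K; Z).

H_0 = Z^2,  H_1 = Z^2,  H_2 = 0.

Take the total order v_0 < v_1 < v_2 < v_3 < v_4 < v_5 < v_6 < v_7 < v_8 on the vertex set. Then K (dimension 2) consists of the simplices:

  0-simplices (9): [v_0], [v_1], [v_2], [v_3], [v_4], [v_5], [v_6], [v_7], [v_8]
  1-simplices (14): [v_0,v_5], [v_0,v_7], [v_1,v_2], [v_1,v_3], [v_1,v_4], [v_1,v_8], [v_2,v_3], [v_2,v_4], [v_2,v_8], [v_3,v_4], [v_3,v_8], [v_4,v_8], [v_5,v_6], [v_6,v_7]
  2-simplices (5): [v_1,v_2,v_3], [v_1,v_2,v_4], [v_1,v_4,v_8], [v_2,v_3,v_8], [v_3,v_4,v_8]

giving chain groups C_0 ≅ Z^9, C_1 ≅ Z^14, C_2 ≅ Z^5.

The boundary map ∂_1: C_1 → C_0 maps an edge to its endpoints' difference, ∂[p,q] = q − p. For instance
  ∂[v_1,v_8] = [v_8] − [v_1].
As a 9×14 matrix over Z this has rank 7, with invariant factors (1,1,1,1,1,1,1).

The boundary map ∂_2: C_2 → C_1 acts by ∂[p,q,r] = [q,r] − [p,r] + [p,q]. For instance
  ∂[v_3,v_4,v_8] = [v_4,v_8] − [v_3,v_8] + [v_3,v_4],
  ∂[v_1,v_2,v_3] = [v_2,v_3] − [v_1,v_3] + [v_1,v_2].
The 14×5 boundary matrix has rank 5 and Smith normal form diag(1,1,1,1,1).

Computing H_k = (kernel of ∂_k) / (image of ∂_{k+1}):

  H_0: rank C_0 − rank ∂_1 = 9 − 7 = 2, and the invariant factors of ∂_1 are all 1, so H_0 = Z^2.
  H_1: rank ker ∂_1 − rank ∂_2 = (14 − 7) − 5 = 2, and the invariant factors of ∂_2 are all 1, so H_1 = Z^2.
  H_2: rank ker ∂_2 − rank ∂_3 = (5 − 5) − 0 = 0, and there is no ∂_3, so H_2 = 0.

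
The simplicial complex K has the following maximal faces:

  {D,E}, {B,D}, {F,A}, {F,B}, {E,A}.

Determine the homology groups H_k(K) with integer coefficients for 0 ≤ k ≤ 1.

Take the total order A < B < D < E < F on the vertex set. Then K (dimension 1) consists of the simplices:

  0-simplices (5): A, B, D, E, F
  1-simplices (5): AE, AF, BD, BF, DE

giving chain groups C_0 ≅ Z^5, C_1 ≅ Z^5.

∂_1: C_1 → C_0 sends each edge [p,q] (with p < q) to q − p. For instance
  ∂BF = F − B.
The 5×5 boundary matrix has rank 4 and Smith normal form diag(1,1,1,1).

Reading off H_k = ker ∂_k / im ∂_{k+1}:

  H_0: rank C_0 − rank ∂_1 = 5 − 4 = 1, and the invariant factors of ∂_1 are all 1, so H_0 = Z.
  H_1: rank ker ∂_1 − rank ∂_2 = (5 − 4) − 0 = 1, and there is no ∂_2, so H_1 = Z.

H_0 = Z,  H_1 = Z.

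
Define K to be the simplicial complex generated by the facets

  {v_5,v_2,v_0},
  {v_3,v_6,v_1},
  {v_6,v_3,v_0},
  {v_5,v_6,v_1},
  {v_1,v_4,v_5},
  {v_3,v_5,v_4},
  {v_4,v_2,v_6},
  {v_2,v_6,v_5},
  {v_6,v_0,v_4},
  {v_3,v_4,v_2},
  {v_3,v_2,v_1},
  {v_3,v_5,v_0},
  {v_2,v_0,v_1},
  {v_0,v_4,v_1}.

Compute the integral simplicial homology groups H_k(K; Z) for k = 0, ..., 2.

H_0 = Z,  H_1 = Z^2,  H_2 = Z.

We work with the vertex ordering v_0 < v_1 < v_2 < v_3 < v_4 < v_5 < v_6. The simplices of K, each written with vertices in increasing order, are:

  0-simplices (7): [v_0], [v_1], [v_2], [v_3], [v_4], [v_5], [v_6]
  1-simplices (21): (21 of them)
  2-simplices (14): (14 of them)

giving chain groups C_0 ≅ Z^7, C_1 ≅ Z^21, C_2 ≅ Z^14.

Boundary ∂_1: C_1 → C_0 is given by ∂[p,q] = [q] − [p]. For instance
  ∂[v_1,v_5] = [v_5] − [v_1].
As a 7×21 matrix over Z this has rank 6, with invariant factors (1,1,1,1,1,1).

The boundary map ∂_2: C_2 → C_1 sends each 2-simplex [p,q,r] to [q,r] − [p,r] + [p,q]. For instance
  ∂[v_2,v_5,v_6] = [v_5,v_6] − [v_2,v_6] + [v_2,v_5],
  ∂[v_0,v_3,v_5] = [v_3,v_5] − [v_0,v_5] + [v_0,v_3].
This gives a 21×14 integer matrix of rank 13; reducing to Smith normal form yields diagonal entries (1,1,1,1,1,1,1,1,1,1,1,1,1).

Computing H_k = (kernel of ∂_k) / (image of ∂_{k+1}):

  H_0: rank C_0 − rank ∂_1 = 7 − 6 = 1, and the invariant factors of ∂_1 are all 1, so H_0 = Z.
  H_1: rank ker ∂_1 − rank ∂_2 = (21 − 6) − 13 = 2, and the invariant factors of ∂_2 are all 1, so H_1 = Z^2.
  H_2: rank ker ∂_2 − rank ∂_3 = (14 − 13) − 0 = 1, and there is no ∂_3, so H_2 = Z.

(K is a triangulation of the torus T^2.)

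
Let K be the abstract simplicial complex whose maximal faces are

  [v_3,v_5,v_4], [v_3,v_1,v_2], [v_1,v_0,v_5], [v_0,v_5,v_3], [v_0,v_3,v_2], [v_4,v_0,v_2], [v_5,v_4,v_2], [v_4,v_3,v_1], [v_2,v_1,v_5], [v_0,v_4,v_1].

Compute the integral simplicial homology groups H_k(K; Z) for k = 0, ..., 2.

Take the total order v_0 < v_1 < v_2 < v_3 < v_4 < v_5 on the vertex set. Then K (dimension 2) consists of the simplices:

  0-simplices (6): [v_0], [v_1], [v_2], [v_3], [v_4], [v_5]
  1-simplices (15): (15 of them)
  2-simplices (10): [v_0,v_1,v_4], [v_0,v_1,v_5], [v_0,v_2,v_3], [v_0,v_2,v_4], [v_0,v_3,v_5], [v_1,v_2,v_3], [v_1,v_2,v_5], [v_1,v_3,v_4], [v_2,v_4,v_5], [v_3,v_4,v_5]

so the chain groups are C_0 ≅ Z^6, C_1 ≅ Z^15, C_2 ≅ Z^10.

The boundary map ∂_1: C_1 → C_0 sends each edge [p,q] (with p < q) to q − p.
This gives a 6×15 integer matrix of rank 5; reducing to Smith normal form yields diagonal entries (1,1,1,1,1).

∂_2: C_2 → C_1 sends each 2-simplex [p,q,r] to [q,r] − [p,r] + [p,q]. For instance
  ∂[v_1,v_2,v_5] = [v_2,v_5] − [v_1,v_5] + [v_1,v_2],
  ∂[v_0,v_2,v_4] = [v_2,v_4] − [v_0,v_4] + [v_0,v_2].
The resulting 15×10 matrix has rank 10, and its Smith normal form has invariant factors (1,1,1,1,1,1,1,1,1,2).

Computing H_k = (kernel of ∂_k) / (image of ∂_{k+1}):

  H_0: rank C_0 − rank ∂_1 = 6 − 5 = 1, and the invariant factors of ∂_1 are all 1, so H_0 ≅ Z.
  H_1: rank ker ∂_1 − rank ∂_2 = (15 − 5) − 10 = 0, and ∂_2 has invariant factor 2 > 1, so H_1 ≅ Z_2.
  H_2: rank ker ∂_2 − rank ∂_3 = (10 − 10) − 0 = 0, and there is no ∂_3, so H_2 ≅ 0.

H_0 ≅ Z,  H_1 ≅ Z_2,  H_2 = 0.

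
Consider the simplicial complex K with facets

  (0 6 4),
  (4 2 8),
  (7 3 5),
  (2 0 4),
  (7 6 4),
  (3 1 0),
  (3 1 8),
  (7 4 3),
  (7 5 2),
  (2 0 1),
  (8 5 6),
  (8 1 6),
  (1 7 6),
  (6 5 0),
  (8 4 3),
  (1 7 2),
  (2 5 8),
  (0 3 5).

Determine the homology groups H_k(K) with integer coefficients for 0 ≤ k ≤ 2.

Take the total order 0 < 1 < 2 < 3 < 4 < 5 < 6 < 7 < 8 on the vertex set. Then K (dimension 2) consists of the simplices:

  0-simplices (9): [0], [1], [2], [3], [4], [5], [6], [7], [8]
  1-simplices (27): (27 of them)
  2-simplices (18): [0,1,2], [0,1,3], [0,2,4], [0,3,5], [0,4,6], [0,5,6], [1,2,7], [1,3,8], [1,6,7], [1,6,8], [2,4,8], [2,5,7], [2,5,8], [3,4,7], [3,4,8], [3,5,7], [4,6,7], [5,6,8]

giving chain groups C_0 ≅ Z^9, C_1 ≅ Z^27, C_2 ≅ Z^18.

∂_1: C_1 → C_0 sends each edge [p,q] (with p < q) to q − p.
The 9×27 boundary matrix has rank 8 and Smith normal form diag(1,1,1,1,1,1,1,1).

The boundary map ∂_2: C_2 → C_1 sends each 2-simplex [p,q,r] to [q,r] − [p,r] + [p,q]. For instance
  ∂[1,3,8] = [3,8] − [1,8] + [1,3],
  ∂[3,5,7] = [5,7] − [3,7] + [3,5].
This gives a 27×18 integer matrix of rank 17; reducing to Smith normal form yields diagonal entries (1,1,1,1,1,1,1,1,1,1,1,1,1,1,1,1,1).

From H_k ≅ ker(∂_k) / im(∂_{k+1}) we obtain:

  H_0: rank C_0 − rank ∂_1 = 9 − 8 = 1, and the invariant factors of ∂_1 are all 1, so H_0 ≅ Z.
  H_1: rank ker ∂_1 − rank ∂_2 = (27 − 8) − 17 = 2, and the invariant factors of ∂_2 are all 1, so H_1 ≅ Z^2.
  H_2: rank ker ∂_2 − rank ∂_3 = (18 − 17) − 0 = 1, and there is no ∂_3, so H_2 ≅ Z.

As a check, the Euler characteristic is 9 − 27 + 18 = 0, which agrees with 1 − 2 + 1 = 0.

H_0 ≅ Z,  H_1 ≅ Z^2,  H_2 ≅ Z.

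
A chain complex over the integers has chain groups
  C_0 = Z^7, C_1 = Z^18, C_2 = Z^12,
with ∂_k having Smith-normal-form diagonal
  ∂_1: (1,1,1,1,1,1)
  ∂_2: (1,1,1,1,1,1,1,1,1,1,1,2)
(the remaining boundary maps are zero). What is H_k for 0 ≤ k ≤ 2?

H_0 = Z,  H_1 = Z_2,  H_2 = 0.

H_0: b_0 = 7 − 0 − 6 = 1; torsion from ∂_1 factors > 1: none. So H_0 = Z.
H_1: b_1 = 18 − 6 − 12 = 0; torsion from ∂_2 factors > 1: [2]. So H_1 = Z_2.
H_2: b_2 = 12 − 12 − 0 = 0; torsion from ∂_3 factors > 1: none. So H_2 = 0.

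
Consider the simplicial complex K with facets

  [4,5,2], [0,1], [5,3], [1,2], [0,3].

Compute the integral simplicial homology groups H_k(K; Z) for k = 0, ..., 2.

Fix the vertex order 0 < 1 < 2 < 3 < 4 < 5 and write every simplex with vertices in increasing order. Then dim K = 2 and the simplices of K are:

  0-simplices (6): [0], [1], [2], [3], [4], [5]
  1-simplices (7): [0,1], [0,3], [1,2], [2,4], [2,5], [3,5], [4,5]
  2-simplices (1): [2,4,5]

Hence C_0 ≅ Z^6, C_1 ≅ Z^7, C_2 ≅ Z^1.

∂_1: C_1 → C_0 maps an edge to its endpoints' difference, ∂[p,q] = q − p. For instance
  ∂[0,3] = [3] − [0].
The resulting 6×7 matrix has rank 5, and its Smith normal form has invariant factors (1,1,1,1,1).

Boundary ∂_2: C_2 → C_1 maps a triangle to the signed sum of its edges. For instance
  ∂[2,4,5] = [4,5] − [2,5] + [2,4].
This gives a 7×1 integer matrix of rank 1; reducing to Smith normal form yields diagonal entries (1).

Reading off H_k = ker ∂_k / im ∂_{k+1}:

  H_0: rank C_0 − rank ∂_1 = 6 − 5 = 1, and the invariant factors of ∂_1 are all 1, so H_0 ≅ Z.
  H_1: rank ker ∂_1 − rank ∂_2 = (7 − 5) − 1 = 1, and the invariant factors of ∂_2 are all 1, so H_1 ≅ Z.
  H_2: rank ker ∂_2 − rank ∂_3 = (1 − 1) − 0 = 0, and there is no ∂_3, so H_2 ≅ 0.

As a check, the Euler characteristic is 6 − 7 + 1 = 0, which agrees with 1 − 1 + 0 = 0.

H_0 ≅ Z,  H_1 ≅ Z,  H_2 = 0.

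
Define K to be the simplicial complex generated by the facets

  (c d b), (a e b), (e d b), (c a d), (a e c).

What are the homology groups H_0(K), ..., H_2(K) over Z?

K has 5 vertices, 10 edges, 5 triangles.
rank ∂_0 = 0, rank ∂_1 = 4 ⇒ b_0 = 5 − 0 − 4 = 1; all invariant factors of ∂_1 are 1 so no torsion. So H_0 ≅ Z.
rank ∂_1 = 4, rank ∂_2 = 5 ⇒ b_1 = 10 − 4 − 5 = 1; all invariant factors of ∂_2 are 1 so no torsion. So H_1 ≅ Z.
rank ∂_2 = 5, rank ∂_3 = 0 ⇒ b_2 = 5 − 5 − 0 = 0. So H_2 ≅ 0.

H_0 ≅ Z,  H_1 ≅ Z,  H_2 = 0.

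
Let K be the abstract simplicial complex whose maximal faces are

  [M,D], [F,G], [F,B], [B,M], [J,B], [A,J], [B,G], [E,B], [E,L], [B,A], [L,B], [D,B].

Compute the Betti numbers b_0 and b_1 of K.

b_0 = 1, b_1 = 4.

We work with the vertex ordering A < B < D < E < F < G < J < L < M. The simplices of K, each written with vertices in increasing order, are:

  0-simplices (9): A, B, D, E, F, G, J, L, M
  1-simplices (12): AB, AJ, BD, BE, BF, BG, BJ, BL, BM, DM, EL, FG

giving chain groups C_0 ≅ Z^9, C_1 ≅ Z^12.

The boundary map ∂_1: C_1 → C_0 sends each edge [p,q] (with p < q) to q − p.
As a 9×12 matrix over Z this has rank 8, with invariant factors (1,1,1,1,1,1,1,1).

Reading off H_k = ker ∂_k / im ∂_{k+1}:

  H_0: rank C_0 − rank ∂_1 = 9 − 8 = 1, and the invariant factors of ∂_1 are all 1, so H_0 ≅ Z.
  H_1: rank ker ∂_1 − rank ∂_2 = (12 − 8) − 0 = 4, and there is no ∂_2, so H_1 ≅ Z^4.

Hence the Betti numbers are b_0 = 1, b_1 = 4.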